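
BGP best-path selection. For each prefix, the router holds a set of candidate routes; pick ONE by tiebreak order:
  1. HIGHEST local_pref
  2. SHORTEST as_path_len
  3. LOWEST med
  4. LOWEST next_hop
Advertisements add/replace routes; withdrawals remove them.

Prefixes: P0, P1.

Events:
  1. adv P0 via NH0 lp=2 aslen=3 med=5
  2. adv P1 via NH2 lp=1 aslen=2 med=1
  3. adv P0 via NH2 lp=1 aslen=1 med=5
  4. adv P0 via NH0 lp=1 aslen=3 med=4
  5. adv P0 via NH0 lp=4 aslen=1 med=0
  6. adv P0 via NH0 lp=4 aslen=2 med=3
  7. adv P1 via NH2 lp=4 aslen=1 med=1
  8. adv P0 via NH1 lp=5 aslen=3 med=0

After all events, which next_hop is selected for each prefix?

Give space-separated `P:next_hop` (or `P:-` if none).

Op 1: best P0=NH0 P1=-
Op 2: best P0=NH0 P1=NH2
Op 3: best P0=NH0 P1=NH2
Op 4: best P0=NH2 P1=NH2
Op 5: best P0=NH0 P1=NH2
Op 6: best P0=NH0 P1=NH2
Op 7: best P0=NH0 P1=NH2
Op 8: best P0=NH1 P1=NH2

Answer: P0:NH1 P1:NH2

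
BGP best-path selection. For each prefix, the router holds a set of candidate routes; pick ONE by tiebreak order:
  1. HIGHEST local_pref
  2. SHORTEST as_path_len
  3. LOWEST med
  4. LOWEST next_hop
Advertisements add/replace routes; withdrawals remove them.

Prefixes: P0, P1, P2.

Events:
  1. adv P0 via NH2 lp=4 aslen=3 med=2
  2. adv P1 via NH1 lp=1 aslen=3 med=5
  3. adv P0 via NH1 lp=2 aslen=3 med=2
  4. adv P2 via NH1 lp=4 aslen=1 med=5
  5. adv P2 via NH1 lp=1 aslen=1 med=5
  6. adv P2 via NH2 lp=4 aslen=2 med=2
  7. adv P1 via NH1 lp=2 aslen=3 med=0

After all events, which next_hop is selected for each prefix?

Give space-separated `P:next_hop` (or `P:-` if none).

Answer: P0:NH2 P1:NH1 P2:NH2

Derivation:
Op 1: best P0=NH2 P1=- P2=-
Op 2: best P0=NH2 P1=NH1 P2=-
Op 3: best P0=NH2 P1=NH1 P2=-
Op 4: best P0=NH2 P1=NH1 P2=NH1
Op 5: best P0=NH2 P1=NH1 P2=NH1
Op 6: best P0=NH2 P1=NH1 P2=NH2
Op 7: best P0=NH2 P1=NH1 P2=NH2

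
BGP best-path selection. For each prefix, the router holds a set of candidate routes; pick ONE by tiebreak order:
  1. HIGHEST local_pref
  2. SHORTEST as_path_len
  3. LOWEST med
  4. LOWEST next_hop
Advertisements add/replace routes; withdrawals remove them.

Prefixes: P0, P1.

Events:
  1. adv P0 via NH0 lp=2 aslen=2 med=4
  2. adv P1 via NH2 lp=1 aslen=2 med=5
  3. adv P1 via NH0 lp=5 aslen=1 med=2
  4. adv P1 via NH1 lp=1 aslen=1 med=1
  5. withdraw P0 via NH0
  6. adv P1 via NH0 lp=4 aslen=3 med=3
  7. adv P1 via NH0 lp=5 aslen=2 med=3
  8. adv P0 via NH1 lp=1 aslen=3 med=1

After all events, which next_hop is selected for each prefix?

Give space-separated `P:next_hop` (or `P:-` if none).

Answer: P0:NH1 P1:NH0

Derivation:
Op 1: best P0=NH0 P1=-
Op 2: best P0=NH0 P1=NH2
Op 3: best P0=NH0 P1=NH0
Op 4: best P0=NH0 P1=NH0
Op 5: best P0=- P1=NH0
Op 6: best P0=- P1=NH0
Op 7: best P0=- P1=NH0
Op 8: best P0=NH1 P1=NH0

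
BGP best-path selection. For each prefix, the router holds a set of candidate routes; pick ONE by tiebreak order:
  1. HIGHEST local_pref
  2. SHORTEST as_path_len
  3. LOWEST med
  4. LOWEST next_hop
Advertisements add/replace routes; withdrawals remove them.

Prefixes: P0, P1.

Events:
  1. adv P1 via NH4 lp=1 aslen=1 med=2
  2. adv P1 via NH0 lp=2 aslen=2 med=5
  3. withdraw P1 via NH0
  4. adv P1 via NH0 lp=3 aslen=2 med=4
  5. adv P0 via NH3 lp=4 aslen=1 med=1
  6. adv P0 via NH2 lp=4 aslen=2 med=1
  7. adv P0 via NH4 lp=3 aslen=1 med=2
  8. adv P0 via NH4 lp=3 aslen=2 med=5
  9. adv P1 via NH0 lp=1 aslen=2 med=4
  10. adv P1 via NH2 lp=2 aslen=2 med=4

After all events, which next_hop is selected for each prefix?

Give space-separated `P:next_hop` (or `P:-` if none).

Op 1: best P0=- P1=NH4
Op 2: best P0=- P1=NH0
Op 3: best P0=- P1=NH4
Op 4: best P0=- P1=NH0
Op 5: best P0=NH3 P1=NH0
Op 6: best P0=NH3 P1=NH0
Op 7: best P0=NH3 P1=NH0
Op 8: best P0=NH3 P1=NH0
Op 9: best P0=NH3 P1=NH4
Op 10: best P0=NH3 P1=NH2

Answer: P0:NH3 P1:NH2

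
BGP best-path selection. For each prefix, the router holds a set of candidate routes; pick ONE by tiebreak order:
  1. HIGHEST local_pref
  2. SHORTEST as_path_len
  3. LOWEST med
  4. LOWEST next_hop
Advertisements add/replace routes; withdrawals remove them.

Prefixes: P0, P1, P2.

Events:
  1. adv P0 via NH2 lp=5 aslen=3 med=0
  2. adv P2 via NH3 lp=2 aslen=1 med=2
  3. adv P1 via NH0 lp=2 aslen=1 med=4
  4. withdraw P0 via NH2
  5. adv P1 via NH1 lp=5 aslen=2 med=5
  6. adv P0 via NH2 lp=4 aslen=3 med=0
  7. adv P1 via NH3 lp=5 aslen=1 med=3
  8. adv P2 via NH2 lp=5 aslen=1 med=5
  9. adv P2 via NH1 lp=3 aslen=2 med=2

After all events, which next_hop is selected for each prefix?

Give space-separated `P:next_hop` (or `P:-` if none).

Answer: P0:NH2 P1:NH3 P2:NH2

Derivation:
Op 1: best P0=NH2 P1=- P2=-
Op 2: best P0=NH2 P1=- P2=NH3
Op 3: best P0=NH2 P1=NH0 P2=NH3
Op 4: best P0=- P1=NH0 P2=NH3
Op 5: best P0=- P1=NH1 P2=NH3
Op 6: best P0=NH2 P1=NH1 P2=NH3
Op 7: best P0=NH2 P1=NH3 P2=NH3
Op 8: best P0=NH2 P1=NH3 P2=NH2
Op 9: best P0=NH2 P1=NH3 P2=NH2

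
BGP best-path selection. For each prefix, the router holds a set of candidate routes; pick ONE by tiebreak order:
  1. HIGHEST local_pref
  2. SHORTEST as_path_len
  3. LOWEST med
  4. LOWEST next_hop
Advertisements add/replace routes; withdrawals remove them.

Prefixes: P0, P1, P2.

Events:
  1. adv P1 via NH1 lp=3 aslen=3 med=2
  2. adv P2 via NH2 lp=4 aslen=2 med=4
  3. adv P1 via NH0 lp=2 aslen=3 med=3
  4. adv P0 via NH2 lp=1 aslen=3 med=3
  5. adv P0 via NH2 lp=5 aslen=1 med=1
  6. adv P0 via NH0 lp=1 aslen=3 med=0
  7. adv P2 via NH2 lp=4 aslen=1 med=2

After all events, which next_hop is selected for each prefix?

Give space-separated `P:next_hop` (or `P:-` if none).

Op 1: best P0=- P1=NH1 P2=-
Op 2: best P0=- P1=NH1 P2=NH2
Op 3: best P0=- P1=NH1 P2=NH2
Op 4: best P0=NH2 P1=NH1 P2=NH2
Op 5: best P0=NH2 P1=NH1 P2=NH2
Op 6: best P0=NH2 P1=NH1 P2=NH2
Op 7: best P0=NH2 P1=NH1 P2=NH2

Answer: P0:NH2 P1:NH1 P2:NH2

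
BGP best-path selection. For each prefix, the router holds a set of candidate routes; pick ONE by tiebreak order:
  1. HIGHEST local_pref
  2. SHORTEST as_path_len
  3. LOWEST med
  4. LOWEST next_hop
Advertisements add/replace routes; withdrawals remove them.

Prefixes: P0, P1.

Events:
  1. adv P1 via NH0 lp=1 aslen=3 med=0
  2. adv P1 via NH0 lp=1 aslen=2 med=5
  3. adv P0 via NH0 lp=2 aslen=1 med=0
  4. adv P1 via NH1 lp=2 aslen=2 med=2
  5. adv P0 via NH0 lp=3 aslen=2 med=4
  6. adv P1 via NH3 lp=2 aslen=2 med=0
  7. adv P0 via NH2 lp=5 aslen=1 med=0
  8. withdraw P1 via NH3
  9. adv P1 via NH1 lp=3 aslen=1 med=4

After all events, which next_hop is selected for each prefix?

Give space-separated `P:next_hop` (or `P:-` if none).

Op 1: best P0=- P1=NH0
Op 2: best P0=- P1=NH0
Op 3: best P0=NH0 P1=NH0
Op 4: best P0=NH0 P1=NH1
Op 5: best P0=NH0 P1=NH1
Op 6: best P0=NH0 P1=NH3
Op 7: best P0=NH2 P1=NH3
Op 8: best P0=NH2 P1=NH1
Op 9: best P0=NH2 P1=NH1

Answer: P0:NH2 P1:NH1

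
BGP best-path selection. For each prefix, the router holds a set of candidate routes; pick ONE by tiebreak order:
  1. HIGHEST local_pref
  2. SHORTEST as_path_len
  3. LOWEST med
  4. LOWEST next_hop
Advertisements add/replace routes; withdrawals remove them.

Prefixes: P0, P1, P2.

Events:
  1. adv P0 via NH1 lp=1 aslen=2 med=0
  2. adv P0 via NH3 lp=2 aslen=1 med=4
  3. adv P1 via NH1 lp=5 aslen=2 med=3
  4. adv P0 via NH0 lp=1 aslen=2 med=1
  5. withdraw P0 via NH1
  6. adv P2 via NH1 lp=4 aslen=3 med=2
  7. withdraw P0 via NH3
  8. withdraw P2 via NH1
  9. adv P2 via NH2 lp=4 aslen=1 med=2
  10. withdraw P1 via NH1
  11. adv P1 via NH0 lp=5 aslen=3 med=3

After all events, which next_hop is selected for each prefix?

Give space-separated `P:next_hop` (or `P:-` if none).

Op 1: best P0=NH1 P1=- P2=-
Op 2: best P0=NH3 P1=- P2=-
Op 3: best P0=NH3 P1=NH1 P2=-
Op 4: best P0=NH3 P1=NH1 P2=-
Op 5: best P0=NH3 P1=NH1 P2=-
Op 6: best P0=NH3 P1=NH1 P2=NH1
Op 7: best P0=NH0 P1=NH1 P2=NH1
Op 8: best P0=NH0 P1=NH1 P2=-
Op 9: best P0=NH0 P1=NH1 P2=NH2
Op 10: best P0=NH0 P1=- P2=NH2
Op 11: best P0=NH0 P1=NH0 P2=NH2

Answer: P0:NH0 P1:NH0 P2:NH2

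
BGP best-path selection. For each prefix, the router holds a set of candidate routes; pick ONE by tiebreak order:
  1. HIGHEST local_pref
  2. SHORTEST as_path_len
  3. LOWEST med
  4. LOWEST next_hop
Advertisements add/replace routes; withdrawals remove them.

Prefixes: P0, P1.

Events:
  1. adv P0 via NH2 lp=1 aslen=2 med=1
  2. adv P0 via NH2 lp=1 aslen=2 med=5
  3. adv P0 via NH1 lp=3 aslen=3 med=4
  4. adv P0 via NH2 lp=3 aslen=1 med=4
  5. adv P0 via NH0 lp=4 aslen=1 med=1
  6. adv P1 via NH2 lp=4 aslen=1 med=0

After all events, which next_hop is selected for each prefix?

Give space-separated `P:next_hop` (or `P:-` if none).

Op 1: best P0=NH2 P1=-
Op 2: best P0=NH2 P1=-
Op 3: best P0=NH1 P1=-
Op 4: best P0=NH2 P1=-
Op 5: best P0=NH0 P1=-
Op 6: best P0=NH0 P1=NH2

Answer: P0:NH0 P1:NH2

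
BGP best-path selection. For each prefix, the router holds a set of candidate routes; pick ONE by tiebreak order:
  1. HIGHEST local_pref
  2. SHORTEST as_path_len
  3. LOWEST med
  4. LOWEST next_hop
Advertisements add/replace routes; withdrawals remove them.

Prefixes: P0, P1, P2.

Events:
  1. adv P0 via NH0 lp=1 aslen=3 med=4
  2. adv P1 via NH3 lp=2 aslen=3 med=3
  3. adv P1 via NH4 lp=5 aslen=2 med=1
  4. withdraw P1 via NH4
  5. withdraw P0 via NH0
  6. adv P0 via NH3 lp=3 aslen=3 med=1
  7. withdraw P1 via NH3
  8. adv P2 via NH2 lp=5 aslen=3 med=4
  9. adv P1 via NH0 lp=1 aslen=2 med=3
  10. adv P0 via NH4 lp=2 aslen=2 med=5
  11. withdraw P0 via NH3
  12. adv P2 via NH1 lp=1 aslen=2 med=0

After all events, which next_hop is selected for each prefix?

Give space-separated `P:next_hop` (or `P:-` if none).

Answer: P0:NH4 P1:NH0 P2:NH2

Derivation:
Op 1: best P0=NH0 P1=- P2=-
Op 2: best P0=NH0 P1=NH3 P2=-
Op 3: best P0=NH0 P1=NH4 P2=-
Op 4: best P0=NH0 P1=NH3 P2=-
Op 5: best P0=- P1=NH3 P2=-
Op 6: best P0=NH3 P1=NH3 P2=-
Op 7: best P0=NH3 P1=- P2=-
Op 8: best P0=NH3 P1=- P2=NH2
Op 9: best P0=NH3 P1=NH0 P2=NH2
Op 10: best P0=NH3 P1=NH0 P2=NH2
Op 11: best P0=NH4 P1=NH0 P2=NH2
Op 12: best P0=NH4 P1=NH0 P2=NH2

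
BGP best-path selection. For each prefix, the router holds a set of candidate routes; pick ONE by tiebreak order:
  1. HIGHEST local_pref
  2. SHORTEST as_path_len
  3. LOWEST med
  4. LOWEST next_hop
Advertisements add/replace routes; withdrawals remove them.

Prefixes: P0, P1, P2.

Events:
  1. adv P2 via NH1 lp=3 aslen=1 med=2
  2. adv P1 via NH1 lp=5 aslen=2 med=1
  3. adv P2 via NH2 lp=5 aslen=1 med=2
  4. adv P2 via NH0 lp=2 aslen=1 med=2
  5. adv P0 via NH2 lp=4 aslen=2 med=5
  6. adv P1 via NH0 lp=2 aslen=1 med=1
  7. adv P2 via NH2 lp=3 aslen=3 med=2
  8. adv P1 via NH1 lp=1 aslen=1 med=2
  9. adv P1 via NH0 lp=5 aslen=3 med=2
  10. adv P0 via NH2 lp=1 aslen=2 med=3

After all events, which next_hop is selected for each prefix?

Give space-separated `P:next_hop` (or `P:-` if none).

Op 1: best P0=- P1=- P2=NH1
Op 2: best P0=- P1=NH1 P2=NH1
Op 3: best P0=- P1=NH1 P2=NH2
Op 4: best P0=- P1=NH1 P2=NH2
Op 5: best P0=NH2 P1=NH1 P2=NH2
Op 6: best P0=NH2 P1=NH1 P2=NH2
Op 7: best P0=NH2 P1=NH1 P2=NH1
Op 8: best P0=NH2 P1=NH0 P2=NH1
Op 9: best P0=NH2 P1=NH0 P2=NH1
Op 10: best P0=NH2 P1=NH0 P2=NH1

Answer: P0:NH2 P1:NH0 P2:NH1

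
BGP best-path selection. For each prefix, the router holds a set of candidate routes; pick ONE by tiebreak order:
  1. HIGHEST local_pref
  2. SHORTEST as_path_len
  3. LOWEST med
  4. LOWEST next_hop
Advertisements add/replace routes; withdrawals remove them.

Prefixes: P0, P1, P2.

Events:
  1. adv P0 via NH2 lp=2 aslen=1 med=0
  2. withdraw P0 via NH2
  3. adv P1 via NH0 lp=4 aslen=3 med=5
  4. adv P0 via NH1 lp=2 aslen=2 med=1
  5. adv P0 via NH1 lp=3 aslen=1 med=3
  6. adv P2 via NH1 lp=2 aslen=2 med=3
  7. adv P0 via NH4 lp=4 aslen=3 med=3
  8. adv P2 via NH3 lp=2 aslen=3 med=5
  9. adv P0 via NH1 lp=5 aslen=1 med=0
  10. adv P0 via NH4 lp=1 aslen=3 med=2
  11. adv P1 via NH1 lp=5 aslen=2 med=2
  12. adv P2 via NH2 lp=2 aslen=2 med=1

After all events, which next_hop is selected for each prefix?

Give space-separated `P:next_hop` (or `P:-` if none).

Op 1: best P0=NH2 P1=- P2=-
Op 2: best P0=- P1=- P2=-
Op 3: best P0=- P1=NH0 P2=-
Op 4: best P0=NH1 P1=NH0 P2=-
Op 5: best P0=NH1 P1=NH0 P2=-
Op 6: best P0=NH1 P1=NH0 P2=NH1
Op 7: best P0=NH4 P1=NH0 P2=NH1
Op 8: best P0=NH4 P1=NH0 P2=NH1
Op 9: best P0=NH1 P1=NH0 P2=NH1
Op 10: best P0=NH1 P1=NH0 P2=NH1
Op 11: best P0=NH1 P1=NH1 P2=NH1
Op 12: best P0=NH1 P1=NH1 P2=NH2

Answer: P0:NH1 P1:NH1 P2:NH2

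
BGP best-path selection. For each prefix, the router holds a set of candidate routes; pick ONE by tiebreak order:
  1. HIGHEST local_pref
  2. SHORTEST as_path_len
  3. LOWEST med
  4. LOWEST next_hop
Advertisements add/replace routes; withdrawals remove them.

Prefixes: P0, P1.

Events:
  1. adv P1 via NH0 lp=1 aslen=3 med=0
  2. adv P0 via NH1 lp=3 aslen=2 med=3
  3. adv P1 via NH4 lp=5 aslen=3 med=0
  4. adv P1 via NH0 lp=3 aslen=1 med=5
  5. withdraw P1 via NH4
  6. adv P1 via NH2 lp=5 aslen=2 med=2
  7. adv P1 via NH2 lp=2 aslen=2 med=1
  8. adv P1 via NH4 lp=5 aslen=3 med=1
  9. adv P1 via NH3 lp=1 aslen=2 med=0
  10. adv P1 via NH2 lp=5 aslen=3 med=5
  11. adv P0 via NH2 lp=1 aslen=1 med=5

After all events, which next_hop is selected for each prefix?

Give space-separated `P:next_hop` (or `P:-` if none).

Op 1: best P0=- P1=NH0
Op 2: best P0=NH1 P1=NH0
Op 3: best P0=NH1 P1=NH4
Op 4: best P0=NH1 P1=NH4
Op 5: best P0=NH1 P1=NH0
Op 6: best P0=NH1 P1=NH2
Op 7: best P0=NH1 P1=NH0
Op 8: best P0=NH1 P1=NH4
Op 9: best P0=NH1 P1=NH4
Op 10: best P0=NH1 P1=NH4
Op 11: best P0=NH1 P1=NH4

Answer: P0:NH1 P1:NH4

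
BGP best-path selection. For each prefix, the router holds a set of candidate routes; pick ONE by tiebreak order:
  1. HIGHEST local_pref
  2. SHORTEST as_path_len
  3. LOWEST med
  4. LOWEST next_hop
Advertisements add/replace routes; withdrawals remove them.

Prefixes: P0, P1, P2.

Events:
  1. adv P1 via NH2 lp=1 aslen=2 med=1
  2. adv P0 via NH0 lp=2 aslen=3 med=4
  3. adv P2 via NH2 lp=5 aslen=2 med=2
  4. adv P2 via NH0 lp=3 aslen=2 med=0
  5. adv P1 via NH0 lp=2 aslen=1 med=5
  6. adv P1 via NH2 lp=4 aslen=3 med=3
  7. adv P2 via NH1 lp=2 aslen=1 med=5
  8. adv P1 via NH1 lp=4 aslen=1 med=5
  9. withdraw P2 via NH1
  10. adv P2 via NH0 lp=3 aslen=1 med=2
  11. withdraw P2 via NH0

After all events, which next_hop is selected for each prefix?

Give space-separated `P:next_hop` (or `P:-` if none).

Answer: P0:NH0 P1:NH1 P2:NH2

Derivation:
Op 1: best P0=- P1=NH2 P2=-
Op 2: best P0=NH0 P1=NH2 P2=-
Op 3: best P0=NH0 P1=NH2 P2=NH2
Op 4: best P0=NH0 P1=NH2 P2=NH2
Op 5: best P0=NH0 P1=NH0 P2=NH2
Op 6: best P0=NH0 P1=NH2 P2=NH2
Op 7: best P0=NH0 P1=NH2 P2=NH2
Op 8: best P0=NH0 P1=NH1 P2=NH2
Op 9: best P0=NH0 P1=NH1 P2=NH2
Op 10: best P0=NH0 P1=NH1 P2=NH2
Op 11: best P0=NH0 P1=NH1 P2=NH2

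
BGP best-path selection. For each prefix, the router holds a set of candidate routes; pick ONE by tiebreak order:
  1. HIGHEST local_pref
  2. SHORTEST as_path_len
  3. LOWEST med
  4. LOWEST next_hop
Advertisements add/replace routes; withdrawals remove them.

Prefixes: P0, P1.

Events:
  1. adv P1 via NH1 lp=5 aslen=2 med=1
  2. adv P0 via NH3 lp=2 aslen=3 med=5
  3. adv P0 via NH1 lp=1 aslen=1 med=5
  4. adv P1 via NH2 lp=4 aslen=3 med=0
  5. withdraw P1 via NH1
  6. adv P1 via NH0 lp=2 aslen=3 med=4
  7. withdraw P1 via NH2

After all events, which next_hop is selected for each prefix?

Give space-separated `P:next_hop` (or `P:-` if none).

Answer: P0:NH3 P1:NH0

Derivation:
Op 1: best P0=- P1=NH1
Op 2: best P0=NH3 P1=NH1
Op 3: best P0=NH3 P1=NH1
Op 4: best P0=NH3 P1=NH1
Op 5: best P0=NH3 P1=NH2
Op 6: best P0=NH3 P1=NH2
Op 7: best P0=NH3 P1=NH0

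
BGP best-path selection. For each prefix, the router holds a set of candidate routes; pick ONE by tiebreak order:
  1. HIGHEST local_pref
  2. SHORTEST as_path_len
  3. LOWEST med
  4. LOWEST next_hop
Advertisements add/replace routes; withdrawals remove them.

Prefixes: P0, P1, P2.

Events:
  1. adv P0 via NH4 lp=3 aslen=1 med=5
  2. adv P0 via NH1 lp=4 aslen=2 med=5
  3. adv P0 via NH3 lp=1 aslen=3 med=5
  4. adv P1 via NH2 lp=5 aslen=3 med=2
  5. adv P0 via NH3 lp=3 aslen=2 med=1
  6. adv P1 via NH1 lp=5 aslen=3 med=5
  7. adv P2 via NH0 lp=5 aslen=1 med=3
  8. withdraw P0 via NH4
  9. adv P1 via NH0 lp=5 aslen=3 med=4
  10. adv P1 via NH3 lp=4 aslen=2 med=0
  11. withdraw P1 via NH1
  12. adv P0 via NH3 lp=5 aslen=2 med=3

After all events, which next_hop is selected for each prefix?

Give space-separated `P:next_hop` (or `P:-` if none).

Answer: P0:NH3 P1:NH2 P2:NH0

Derivation:
Op 1: best P0=NH4 P1=- P2=-
Op 2: best P0=NH1 P1=- P2=-
Op 3: best P0=NH1 P1=- P2=-
Op 4: best P0=NH1 P1=NH2 P2=-
Op 5: best P0=NH1 P1=NH2 P2=-
Op 6: best P0=NH1 P1=NH2 P2=-
Op 7: best P0=NH1 P1=NH2 P2=NH0
Op 8: best P0=NH1 P1=NH2 P2=NH0
Op 9: best P0=NH1 P1=NH2 P2=NH0
Op 10: best P0=NH1 P1=NH2 P2=NH0
Op 11: best P0=NH1 P1=NH2 P2=NH0
Op 12: best P0=NH3 P1=NH2 P2=NH0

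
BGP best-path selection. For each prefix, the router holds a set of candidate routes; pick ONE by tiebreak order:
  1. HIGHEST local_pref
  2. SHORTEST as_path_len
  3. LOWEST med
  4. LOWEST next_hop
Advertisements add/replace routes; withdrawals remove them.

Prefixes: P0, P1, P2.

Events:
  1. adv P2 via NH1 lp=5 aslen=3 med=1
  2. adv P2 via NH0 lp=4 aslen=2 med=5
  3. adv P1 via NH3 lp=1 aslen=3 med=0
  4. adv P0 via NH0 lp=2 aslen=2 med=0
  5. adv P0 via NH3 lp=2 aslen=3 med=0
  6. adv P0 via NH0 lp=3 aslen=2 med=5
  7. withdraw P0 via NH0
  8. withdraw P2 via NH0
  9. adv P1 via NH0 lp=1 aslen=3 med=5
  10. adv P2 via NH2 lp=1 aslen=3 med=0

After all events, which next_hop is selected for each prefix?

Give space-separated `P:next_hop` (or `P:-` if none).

Op 1: best P0=- P1=- P2=NH1
Op 2: best P0=- P1=- P2=NH1
Op 3: best P0=- P1=NH3 P2=NH1
Op 4: best P0=NH0 P1=NH3 P2=NH1
Op 5: best P0=NH0 P1=NH3 P2=NH1
Op 6: best P0=NH0 P1=NH3 P2=NH1
Op 7: best P0=NH3 P1=NH3 P2=NH1
Op 8: best P0=NH3 P1=NH3 P2=NH1
Op 9: best P0=NH3 P1=NH3 P2=NH1
Op 10: best P0=NH3 P1=NH3 P2=NH1

Answer: P0:NH3 P1:NH3 P2:NH1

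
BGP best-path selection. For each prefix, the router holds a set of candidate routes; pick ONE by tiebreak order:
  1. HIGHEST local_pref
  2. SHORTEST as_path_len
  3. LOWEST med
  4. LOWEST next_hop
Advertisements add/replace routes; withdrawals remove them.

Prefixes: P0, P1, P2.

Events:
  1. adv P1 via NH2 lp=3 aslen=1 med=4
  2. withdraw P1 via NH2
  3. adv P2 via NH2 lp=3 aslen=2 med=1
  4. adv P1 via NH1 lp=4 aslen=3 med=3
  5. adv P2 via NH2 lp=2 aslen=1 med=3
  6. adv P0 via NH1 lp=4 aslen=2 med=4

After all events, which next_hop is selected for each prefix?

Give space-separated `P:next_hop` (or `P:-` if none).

Answer: P0:NH1 P1:NH1 P2:NH2

Derivation:
Op 1: best P0=- P1=NH2 P2=-
Op 2: best P0=- P1=- P2=-
Op 3: best P0=- P1=- P2=NH2
Op 4: best P0=- P1=NH1 P2=NH2
Op 5: best P0=- P1=NH1 P2=NH2
Op 6: best P0=NH1 P1=NH1 P2=NH2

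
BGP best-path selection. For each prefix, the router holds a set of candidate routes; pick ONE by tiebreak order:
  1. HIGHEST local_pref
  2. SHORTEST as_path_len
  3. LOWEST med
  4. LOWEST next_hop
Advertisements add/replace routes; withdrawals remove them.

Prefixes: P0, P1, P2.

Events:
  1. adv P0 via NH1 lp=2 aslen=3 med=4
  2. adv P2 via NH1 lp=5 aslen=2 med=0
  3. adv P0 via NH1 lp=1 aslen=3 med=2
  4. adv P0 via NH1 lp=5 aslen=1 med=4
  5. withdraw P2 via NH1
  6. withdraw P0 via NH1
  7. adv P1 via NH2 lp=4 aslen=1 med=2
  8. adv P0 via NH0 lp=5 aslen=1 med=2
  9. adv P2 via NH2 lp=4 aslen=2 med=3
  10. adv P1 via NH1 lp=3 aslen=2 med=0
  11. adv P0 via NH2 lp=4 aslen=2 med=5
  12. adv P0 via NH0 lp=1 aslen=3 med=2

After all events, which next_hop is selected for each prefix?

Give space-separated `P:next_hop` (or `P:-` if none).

Op 1: best P0=NH1 P1=- P2=-
Op 2: best P0=NH1 P1=- P2=NH1
Op 3: best P0=NH1 P1=- P2=NH1
Op 4: best P0=NH1 P1=- P2=NH1
Op 5: best P0=NH1 P1=- P2=-
Op 6: best P0=- P1=- P2=-
Op 7: best P0=- P1=NH2 P2=-
Op 8: best P0=NH0 P1=NH2 P2=-
Op 9: best P0=NH0 P1=NH2 P2=NH2
Op 10: best P0=NH0 P1=NH2 P2=NH2
Op 11: best P0=NH0 P1=NH2 P2=NH2
Op 12: best P0=NH2 P1=NH2 P2=NH2

Answer: P0:NH2 P1:NH2 P2:NH2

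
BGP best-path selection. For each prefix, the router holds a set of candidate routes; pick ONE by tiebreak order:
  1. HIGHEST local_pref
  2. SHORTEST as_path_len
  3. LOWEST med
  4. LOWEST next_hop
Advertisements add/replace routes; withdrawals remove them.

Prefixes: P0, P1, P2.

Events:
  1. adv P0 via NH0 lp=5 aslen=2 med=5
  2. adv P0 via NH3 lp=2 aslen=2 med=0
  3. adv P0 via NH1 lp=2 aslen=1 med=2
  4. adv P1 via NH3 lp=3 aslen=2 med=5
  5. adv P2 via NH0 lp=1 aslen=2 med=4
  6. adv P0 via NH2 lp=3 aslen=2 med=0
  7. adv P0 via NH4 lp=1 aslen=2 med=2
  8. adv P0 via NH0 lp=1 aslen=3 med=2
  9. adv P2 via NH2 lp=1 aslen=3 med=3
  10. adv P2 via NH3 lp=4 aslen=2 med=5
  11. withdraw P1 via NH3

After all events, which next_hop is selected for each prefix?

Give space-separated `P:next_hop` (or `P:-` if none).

Op 1: best P0=NH0 P1=- P2=-
Op 2: best P0=NH0 P1=- P2=-
Op 3: best P0=NH0 P1=- P2=-
Op 4: best P0=NH0 P1=NH3 P2=-
Op 5: best P0=NH0 P1=NH3 P2=NH0
Op 6: best P0=NH0 P1=NH3 P2=NH0
Op 7: best P0=NH0 P1=NH3 P2=NH0
Op 8: best P0=NH2 P1=NH3 P2=NH0
Op 9: best P0=NH2 P1=NH3 P2=NH0
Op 10: best P0=NH2 P1=NH3 P2=NH3
Op 11: best P0=NH2 P1=- P2=NH3

Answer: P0:NH2 P1:- P2:NH3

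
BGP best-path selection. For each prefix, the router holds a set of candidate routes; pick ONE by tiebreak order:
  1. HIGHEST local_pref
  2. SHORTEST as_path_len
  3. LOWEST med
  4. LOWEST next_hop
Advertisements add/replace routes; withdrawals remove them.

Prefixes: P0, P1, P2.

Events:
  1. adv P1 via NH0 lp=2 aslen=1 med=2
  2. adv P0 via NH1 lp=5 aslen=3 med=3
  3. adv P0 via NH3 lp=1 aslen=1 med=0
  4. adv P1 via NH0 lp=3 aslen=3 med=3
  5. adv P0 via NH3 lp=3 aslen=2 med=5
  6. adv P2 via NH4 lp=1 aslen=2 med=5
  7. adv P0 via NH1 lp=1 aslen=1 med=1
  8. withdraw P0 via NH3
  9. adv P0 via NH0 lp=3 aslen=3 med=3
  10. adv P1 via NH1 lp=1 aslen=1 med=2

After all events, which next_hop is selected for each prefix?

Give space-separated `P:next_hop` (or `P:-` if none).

Answer: P0:NH0 P1:NH0 P2:NH4

Derivation:
Op 1: best P0=- P1=NH0 P2=-
Op 2: best P0=NH1 P1=NH0 P2=-
Op 3: best P0=NH1 P1=NH0 P2=-
Op 4: best P0=NH1 P1=NH0 P2=-
Op 5: best P0=NH1 P1=NH0 P2=-
Op 6: best P0=NH1 P1=NH0 P2=NH4
Op 7: best P0=NH3 P1=NH0 P2=NH4
Op 8: best P0=NH1 P1=NH0 P2=NH4
Op 9: best P0=NH0 P1=NH0 P2=NH4
Op 10: best P0=NH0 P1=NH0 P2=NH4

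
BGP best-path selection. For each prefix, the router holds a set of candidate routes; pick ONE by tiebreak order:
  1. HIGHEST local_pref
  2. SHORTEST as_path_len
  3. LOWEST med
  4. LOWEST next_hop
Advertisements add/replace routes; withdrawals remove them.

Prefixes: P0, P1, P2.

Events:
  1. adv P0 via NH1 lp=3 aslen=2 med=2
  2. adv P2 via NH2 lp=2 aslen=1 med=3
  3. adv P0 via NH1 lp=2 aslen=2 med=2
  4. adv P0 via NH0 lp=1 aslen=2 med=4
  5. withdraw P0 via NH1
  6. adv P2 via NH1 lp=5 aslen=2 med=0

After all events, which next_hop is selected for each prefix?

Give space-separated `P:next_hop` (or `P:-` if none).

Op 1: best P0=NH1 P1=- P2=-
Op 2: best P0=NH1 P1=- P2=NH2
Op 3: best P0=NH1 P1=- P2=NH2
Op 4: best P0=NH1 P1=- P2=NH2
Op 5: best P0=NH0 P1=- P2=NH2
Op 6: best P0=NH0 P1=- P2=NH1

Answer: P0:NH0 P1:- P2:NH1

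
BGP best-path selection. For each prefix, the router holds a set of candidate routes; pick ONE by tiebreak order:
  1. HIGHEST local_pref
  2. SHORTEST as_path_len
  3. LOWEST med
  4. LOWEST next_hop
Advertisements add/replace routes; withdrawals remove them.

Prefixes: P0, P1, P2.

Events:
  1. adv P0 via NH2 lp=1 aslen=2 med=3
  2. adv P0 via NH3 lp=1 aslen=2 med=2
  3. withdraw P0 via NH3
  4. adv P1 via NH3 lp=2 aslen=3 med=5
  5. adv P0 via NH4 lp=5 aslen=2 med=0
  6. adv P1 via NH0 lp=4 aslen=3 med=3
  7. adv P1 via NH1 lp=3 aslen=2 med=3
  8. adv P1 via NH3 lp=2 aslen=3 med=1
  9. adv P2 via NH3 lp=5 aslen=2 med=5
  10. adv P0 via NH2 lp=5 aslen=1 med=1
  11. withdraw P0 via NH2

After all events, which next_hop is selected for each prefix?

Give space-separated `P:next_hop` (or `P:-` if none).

Answer: P0:NH4 P1:NH0 P2:NH3

Derivation:
Op 1: best P0=NH2 P1=- P2=-
Op 2: best P0=NH3 P1=- P2=-
Op 3: best P0=NH2 P1=- P2=-
Op 4: best P0=NH2 P1=NH3 P2=-
Op 5: best P0=NH4 P1=NH3 P2=-
Op 6: best P0=NH4 P1=NH0 P2=-
Op 7: best P0=NH4 P1=NH0 P2=-
Op 8: best P0=NH4 P1=NH0 P2=-
Op 9: best P0=NH4 P1=NH0 P2=NH3
Op 10: best P0=NH2 P1=NH0 P2=NH3
Op 11: best P0=NH4 P1=NH0 P2=NH3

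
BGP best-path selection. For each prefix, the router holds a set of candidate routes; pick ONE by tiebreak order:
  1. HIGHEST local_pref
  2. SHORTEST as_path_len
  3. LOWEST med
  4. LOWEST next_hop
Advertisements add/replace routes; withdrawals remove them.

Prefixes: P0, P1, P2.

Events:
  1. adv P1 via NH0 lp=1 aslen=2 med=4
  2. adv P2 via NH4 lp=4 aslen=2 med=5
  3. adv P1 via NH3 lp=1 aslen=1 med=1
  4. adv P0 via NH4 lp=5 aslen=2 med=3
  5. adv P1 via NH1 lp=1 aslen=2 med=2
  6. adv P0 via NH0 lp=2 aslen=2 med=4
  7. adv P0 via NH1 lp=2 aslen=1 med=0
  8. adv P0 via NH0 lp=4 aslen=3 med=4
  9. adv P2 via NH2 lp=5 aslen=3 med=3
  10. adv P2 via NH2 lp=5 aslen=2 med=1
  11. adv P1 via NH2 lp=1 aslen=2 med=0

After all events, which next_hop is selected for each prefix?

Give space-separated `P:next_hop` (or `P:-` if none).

Answer: P0:NH4 P1:NH3 P2:NH2

Derivation:
Op 1: best P0=- P1=NH0 P2=-
Op 2: best P0=- P1=NH0 P2=NH4
Op 3: best P0=- P1=NH3 P2=NH4
Op 4: best P0=NH4 P1=NH3 P2=NH4
Op 5: best P0=NH4 P1=NH3 P2=NH4
Op 6: best P0=NH4 P1=NH3 P2=NH4
Op 7: best P0=NH4 P1=NH3 P2=NH4
Op 8: best P0=NH4 P1=NH3 P2=NH4
Op 9: best P0=NH4 P1=NH3 P2=NH2
Op 10: best P0=NH4 P1=NH3 P2=NH2
Op 11: best P0=NH4 P1=NH3 P2=NH2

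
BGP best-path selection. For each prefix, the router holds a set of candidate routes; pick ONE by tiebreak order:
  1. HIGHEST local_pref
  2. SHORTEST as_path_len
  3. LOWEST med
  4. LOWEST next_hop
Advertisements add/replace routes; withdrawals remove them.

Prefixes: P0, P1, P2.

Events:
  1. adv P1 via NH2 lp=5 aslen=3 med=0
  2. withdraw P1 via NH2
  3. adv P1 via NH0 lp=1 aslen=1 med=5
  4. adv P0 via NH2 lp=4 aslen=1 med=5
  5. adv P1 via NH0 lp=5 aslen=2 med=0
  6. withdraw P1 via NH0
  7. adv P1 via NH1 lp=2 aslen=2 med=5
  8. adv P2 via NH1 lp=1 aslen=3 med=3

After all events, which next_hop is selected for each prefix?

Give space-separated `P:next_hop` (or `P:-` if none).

Op 1: best P0=- P1=NH2 P2=-
Op 2: best P0=- P1=- P2=-
Op 3: best P0=- P1=NH0 P2=-
Op 4: best P0=NH2 P1=NH0 P2=-
Op 5: best P0=NH2 P1=NH0 P2=-
Op 6: best P0=NH2 P1=- P2=-
Op 7: best P0=NH2 P1=NH1 P2=-
Op 8: best P0=NH2 P1=NH1 P2=NH1

Answer: P0:NH2 P1:NH1 P2:NH1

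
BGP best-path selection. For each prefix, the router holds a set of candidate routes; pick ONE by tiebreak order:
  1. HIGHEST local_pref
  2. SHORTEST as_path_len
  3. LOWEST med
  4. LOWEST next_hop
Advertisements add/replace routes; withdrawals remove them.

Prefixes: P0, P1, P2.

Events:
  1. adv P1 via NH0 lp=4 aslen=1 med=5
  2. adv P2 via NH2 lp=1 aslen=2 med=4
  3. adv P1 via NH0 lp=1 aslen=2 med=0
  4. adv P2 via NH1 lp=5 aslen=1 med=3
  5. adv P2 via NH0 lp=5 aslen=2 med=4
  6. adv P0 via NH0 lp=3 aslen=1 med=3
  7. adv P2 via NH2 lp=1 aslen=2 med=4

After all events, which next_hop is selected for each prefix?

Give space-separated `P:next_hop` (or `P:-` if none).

Op 1: best P0=- P1=NH0 P2=-
Op 2: best P0=- P1=NH0 P2=NH2
Op 3: best P0=- P1=NH0 P2=NH2
Op 4: best P0=- P1=NH0 P2=NH1
Op 5: best P0=- P1=NH0 P2=NH1
Op 6: best P0=NH0 P1=NH0 P2=NH1
Op 7: best P0=NH0 P1=NH0 P2=NH1

Answer: P0:NH0 P1:NH0 P2:NH1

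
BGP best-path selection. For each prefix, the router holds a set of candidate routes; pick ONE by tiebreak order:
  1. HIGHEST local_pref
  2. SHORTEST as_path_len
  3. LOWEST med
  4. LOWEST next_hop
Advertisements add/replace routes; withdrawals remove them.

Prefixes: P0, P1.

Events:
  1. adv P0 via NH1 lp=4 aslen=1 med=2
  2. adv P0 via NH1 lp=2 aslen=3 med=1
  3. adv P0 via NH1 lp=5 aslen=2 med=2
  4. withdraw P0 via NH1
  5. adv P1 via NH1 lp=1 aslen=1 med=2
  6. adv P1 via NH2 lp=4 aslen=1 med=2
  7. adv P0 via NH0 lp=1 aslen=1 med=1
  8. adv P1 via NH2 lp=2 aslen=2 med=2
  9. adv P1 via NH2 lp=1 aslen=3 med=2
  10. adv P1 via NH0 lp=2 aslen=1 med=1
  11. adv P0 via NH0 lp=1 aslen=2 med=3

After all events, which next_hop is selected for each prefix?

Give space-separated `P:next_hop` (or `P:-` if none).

Op 1: best P0=NH1 P1=-
Op 2: best P0=NH1 P1=-
Op 3: best P0=NH1 P1=-
Op 4: best P0=- P1=-
Op 5: best P0=- P1=NH1
Op 6: best P0=- P1=NH2
Op 7: best P0=NH0 P1=NH2
Op 8: best P0=NH0 P1=NH2
Op 9: best P0=NH0 P1=NH1
Op 10: best P0=NH0 P1=NH0
Op 11: best P0=NH0 P1=NH0

Answer: P0:NH0 P1:NH0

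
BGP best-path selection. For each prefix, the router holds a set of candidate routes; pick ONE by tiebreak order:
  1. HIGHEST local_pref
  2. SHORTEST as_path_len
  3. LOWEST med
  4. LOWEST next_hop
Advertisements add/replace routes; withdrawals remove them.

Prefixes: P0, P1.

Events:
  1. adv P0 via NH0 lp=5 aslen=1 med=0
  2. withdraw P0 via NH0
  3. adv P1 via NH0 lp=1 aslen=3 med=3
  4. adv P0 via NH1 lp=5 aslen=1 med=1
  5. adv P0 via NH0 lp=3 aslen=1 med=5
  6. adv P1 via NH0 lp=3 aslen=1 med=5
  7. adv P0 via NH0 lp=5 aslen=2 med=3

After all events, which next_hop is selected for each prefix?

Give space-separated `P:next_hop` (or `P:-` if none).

Answer: P0:NH1 P1:NH0

Derivation:
Op 1: best P0=NH0 P1=-
Op 2: best P0=- P1=-
Op 3: best P0=- P1=NH0
Op 4: best P0=NH1 P1=NH0
Op 5: best P0=NH1 P1=NH0
Op 6: best P0=NH1 P1=NH0
Op 7: best P0=NH1 P1=NH0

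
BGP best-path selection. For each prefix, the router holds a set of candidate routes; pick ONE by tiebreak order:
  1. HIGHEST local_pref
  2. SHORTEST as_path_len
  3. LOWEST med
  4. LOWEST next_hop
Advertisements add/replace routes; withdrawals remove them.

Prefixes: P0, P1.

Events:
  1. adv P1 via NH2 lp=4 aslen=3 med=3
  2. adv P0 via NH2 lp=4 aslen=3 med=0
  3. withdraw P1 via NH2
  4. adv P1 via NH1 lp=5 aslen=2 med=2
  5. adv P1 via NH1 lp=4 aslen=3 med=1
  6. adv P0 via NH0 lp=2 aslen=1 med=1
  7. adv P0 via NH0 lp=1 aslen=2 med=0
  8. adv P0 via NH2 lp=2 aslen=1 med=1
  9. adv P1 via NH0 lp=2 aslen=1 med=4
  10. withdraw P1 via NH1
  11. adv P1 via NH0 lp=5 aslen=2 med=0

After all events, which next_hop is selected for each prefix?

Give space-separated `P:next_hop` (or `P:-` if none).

Op 1: best P0=- P1=NH2
Op 2: best P0=NH2 P1=NH2
Op 3: best P0=NH2 P1=-
Op 4: best P0=NH2 P1=NH1
Op 5: best P0=NH2 P1=NH1
Op 6: best P0=NH2 P1=NH1
Op 7: best P0=NH2 P1=NH1
Op 8: best P0=NH2 P1=NH1
Op 9: best P0=NH2 P1=NH1
Op 10: best P0=NH2 P1=NH0
Op 11: best P0=NH2 P1=NH0

Answer: P0:NH2 P1:NH0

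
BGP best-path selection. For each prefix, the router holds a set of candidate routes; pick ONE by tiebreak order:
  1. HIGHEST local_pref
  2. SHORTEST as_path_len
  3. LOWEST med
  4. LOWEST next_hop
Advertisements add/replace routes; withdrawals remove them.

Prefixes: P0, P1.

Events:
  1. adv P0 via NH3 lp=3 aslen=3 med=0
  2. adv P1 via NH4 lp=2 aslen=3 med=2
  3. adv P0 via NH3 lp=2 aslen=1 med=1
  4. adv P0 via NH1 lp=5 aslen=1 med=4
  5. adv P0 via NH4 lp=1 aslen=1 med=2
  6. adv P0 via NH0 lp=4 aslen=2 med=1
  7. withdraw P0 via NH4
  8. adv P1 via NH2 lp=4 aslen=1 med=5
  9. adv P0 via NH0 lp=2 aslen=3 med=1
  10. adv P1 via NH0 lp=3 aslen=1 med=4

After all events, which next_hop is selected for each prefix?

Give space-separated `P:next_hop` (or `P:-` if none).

Op 1: best P0=NH3 P1=-
Op 2: best P0=NH3 P1=NH4
Op 3: best P0=NH3 P1=NH4
Op 4: best P0=NH1 P1=NH4
Op 5: best P0=NH1 P1=NH4
Op 6: best P0=NH1 P1=NH4
Op 7: best P0=NH1 P1=NH4
Op 8: best P0=NH1 P1=NH2
Op 9: best P0=NH1 P1=NH2
Op 10: best P0=NH1 P1=NH2

Answer: P0:NH1 P1:NH2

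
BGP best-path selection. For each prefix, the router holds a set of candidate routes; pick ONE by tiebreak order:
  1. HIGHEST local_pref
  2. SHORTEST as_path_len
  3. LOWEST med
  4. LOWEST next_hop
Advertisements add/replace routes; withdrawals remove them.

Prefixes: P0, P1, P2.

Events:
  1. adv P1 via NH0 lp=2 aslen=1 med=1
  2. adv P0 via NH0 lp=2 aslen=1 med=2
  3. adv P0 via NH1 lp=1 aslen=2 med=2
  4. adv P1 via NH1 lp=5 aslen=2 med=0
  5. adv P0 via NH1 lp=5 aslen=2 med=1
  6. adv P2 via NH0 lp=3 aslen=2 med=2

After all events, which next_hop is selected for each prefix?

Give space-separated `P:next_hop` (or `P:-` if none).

Answer: P0:NH1 P1:NH1 P2:NH0

Derivation:
Op 1: best P0=- P1=NH0 P2=-
Op 2: best P0=NH0 P1=NH0 P2=-
Op 3: best P0=NH0 P1=NH0 P2=-
Op 4: best P0=NH0 P1=NH1 P2=-
Op 5: best P0=NH1 P1=NH1 P2=-
Op 6: best P0=NH1 P1=NH1 P2=NH0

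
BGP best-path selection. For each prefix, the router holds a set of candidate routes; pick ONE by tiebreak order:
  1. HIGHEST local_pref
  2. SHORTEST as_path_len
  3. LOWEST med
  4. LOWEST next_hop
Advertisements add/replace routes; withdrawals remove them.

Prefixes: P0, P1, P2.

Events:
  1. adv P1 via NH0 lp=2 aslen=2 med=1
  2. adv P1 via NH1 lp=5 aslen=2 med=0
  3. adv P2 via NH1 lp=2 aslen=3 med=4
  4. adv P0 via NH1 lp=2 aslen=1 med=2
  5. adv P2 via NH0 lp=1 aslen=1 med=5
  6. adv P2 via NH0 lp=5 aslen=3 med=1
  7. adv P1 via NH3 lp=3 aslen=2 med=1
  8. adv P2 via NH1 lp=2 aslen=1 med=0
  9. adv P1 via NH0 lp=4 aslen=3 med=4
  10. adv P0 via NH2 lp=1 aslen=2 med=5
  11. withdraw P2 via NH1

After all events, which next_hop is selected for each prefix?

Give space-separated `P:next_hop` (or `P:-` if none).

Op 1: best P0=- P1=NH0 P2=-
Op 2: best P0=- P1=NH1 P2=-
Op 3: best P0=- P1=NH1 P2=NH1
Op 4: best P0=NH1 P1=NH1 P2=NH1
Op 5: best P0=NH1 P1=NH1 P2=NH1
Op 6: best P0=NH1 P1=NH1 P2=NH0
Op 7: best P0=NH1 P1=NH1 P2=NH0
Op 8: best P0=NH1 P1=NH1 P2=NH0
Op 9: best P0=NH1 P1=NH1 P2=NH0
Op 10: best P0=NH1 P1=NH1 P2=NH0
Op 11: best P0=NH1 P1=NH1 P2=NH0

Answer: P0:NH1 P1:NH1 P2:NH0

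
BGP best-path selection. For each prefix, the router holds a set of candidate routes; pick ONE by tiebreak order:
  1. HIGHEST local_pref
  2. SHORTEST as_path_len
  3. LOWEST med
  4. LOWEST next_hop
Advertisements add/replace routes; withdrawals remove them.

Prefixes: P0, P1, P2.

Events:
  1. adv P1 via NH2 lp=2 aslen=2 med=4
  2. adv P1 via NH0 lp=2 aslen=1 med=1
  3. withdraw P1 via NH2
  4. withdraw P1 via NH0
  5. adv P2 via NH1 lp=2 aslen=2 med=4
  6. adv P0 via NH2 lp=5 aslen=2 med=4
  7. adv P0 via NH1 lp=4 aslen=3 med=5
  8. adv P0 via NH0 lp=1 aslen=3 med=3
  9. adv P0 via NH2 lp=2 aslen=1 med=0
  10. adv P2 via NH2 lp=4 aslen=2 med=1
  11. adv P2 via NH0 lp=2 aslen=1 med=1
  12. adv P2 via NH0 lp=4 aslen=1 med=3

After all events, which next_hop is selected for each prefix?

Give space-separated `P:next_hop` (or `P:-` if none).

Answer: P0:NH1 P1:- P2:NH0

Derivation:
Op 1: best P0=- P1=NH2 P2=-
Op 2: best P0=- P1=NH0 P2=-
Op 3: best P0=- P1=NH0 P2=-
Op 4: best P0=- P1=- P2=-
Op 5: best P0=- P1=- P2=NH1
Op 6: best P0=NH2 P1=- P2=NH1
Op 7: best P0=NH2 P1=- P2=NH1
Op 8: best P0=NH2 P1=- P2=NH1
Op 9: best P0=NH1 P1=- P2=NH1
Op 10: best P0=NH1 P1=- P2=NH2
Op 11: best P0=NH1 P1=- P2=NH2
Op 12: best P0=NH1 P1=- P2=NH0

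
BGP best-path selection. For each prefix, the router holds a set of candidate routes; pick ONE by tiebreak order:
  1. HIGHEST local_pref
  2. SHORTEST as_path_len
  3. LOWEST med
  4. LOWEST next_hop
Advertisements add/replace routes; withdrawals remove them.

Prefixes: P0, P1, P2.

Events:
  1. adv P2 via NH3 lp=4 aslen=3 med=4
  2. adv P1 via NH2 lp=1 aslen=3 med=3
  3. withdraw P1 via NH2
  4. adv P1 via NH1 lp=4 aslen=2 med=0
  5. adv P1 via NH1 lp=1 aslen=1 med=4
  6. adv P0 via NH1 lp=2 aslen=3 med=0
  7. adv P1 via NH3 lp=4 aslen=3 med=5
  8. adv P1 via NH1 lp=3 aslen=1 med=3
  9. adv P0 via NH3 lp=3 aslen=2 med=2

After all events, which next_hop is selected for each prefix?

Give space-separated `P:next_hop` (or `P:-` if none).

Answer: P0:NH3 P1:NH3 P2:NH3

Derivation:
Op 1: best P0=- P1=- P2=NH3
Op 2: best P0=- P1=NH2 P2=NH3
Op 3: best P0=- P1=- P2=NH3
Op 4: best P0=- P1=NH1 P2=NH3
Op 5: best P0=- P1=NH1 P2=NH3
Op 6: best P0=NH1 P1=NH1 P2=NH3
Op 7: best P0=NH1 P1=NH3 P2=NH3
Op 8: best P0=NH1 P1=NH3 P2=NH3
Op 9: best P0=NH3 P1=NH3 P2=NH3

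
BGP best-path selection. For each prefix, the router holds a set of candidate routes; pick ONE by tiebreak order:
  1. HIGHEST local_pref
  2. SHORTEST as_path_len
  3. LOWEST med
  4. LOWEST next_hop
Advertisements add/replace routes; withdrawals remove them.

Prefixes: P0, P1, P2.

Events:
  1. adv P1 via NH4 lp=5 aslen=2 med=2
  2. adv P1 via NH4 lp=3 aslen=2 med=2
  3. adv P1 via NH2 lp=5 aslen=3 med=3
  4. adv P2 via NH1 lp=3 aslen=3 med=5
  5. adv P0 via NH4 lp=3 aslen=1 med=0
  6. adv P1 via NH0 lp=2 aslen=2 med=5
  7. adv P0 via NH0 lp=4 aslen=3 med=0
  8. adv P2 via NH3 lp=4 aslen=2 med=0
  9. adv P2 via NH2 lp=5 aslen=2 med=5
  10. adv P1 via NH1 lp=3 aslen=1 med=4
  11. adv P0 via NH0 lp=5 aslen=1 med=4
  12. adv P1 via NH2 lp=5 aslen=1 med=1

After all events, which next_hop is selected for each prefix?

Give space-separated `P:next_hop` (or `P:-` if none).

Op 1: best P0=- P1=NH4 P2=-
Op 2: best P0=- P1=NH4 P2=-
Op 3: best P0=- P1=NH2 P2=-
Op 4: best P0=- P1=NH2 P2=NH1
Op 5: best P0=NH4 P1=NH2 P2=NH1
Op 6: best P0=NH4 P1=NH2 P2=NH1
Op 7: best P0=NH0 P1=NH2 P2=NH1
Op 8: best P0=NH0 P1=NH2 P2=NH3
Op 9: best P0=NH0 P1=NH2 P2=NH2
Op 10: best P0=NH0 P1=NH2 P2=NH2
Op 11: best P0=NH0 P1=NH2 P2=NH2
Op 12: best P0=NH0 P1=NH2 P2=NH2

Answer: P0:NH0 P1:NH2 P2:NH2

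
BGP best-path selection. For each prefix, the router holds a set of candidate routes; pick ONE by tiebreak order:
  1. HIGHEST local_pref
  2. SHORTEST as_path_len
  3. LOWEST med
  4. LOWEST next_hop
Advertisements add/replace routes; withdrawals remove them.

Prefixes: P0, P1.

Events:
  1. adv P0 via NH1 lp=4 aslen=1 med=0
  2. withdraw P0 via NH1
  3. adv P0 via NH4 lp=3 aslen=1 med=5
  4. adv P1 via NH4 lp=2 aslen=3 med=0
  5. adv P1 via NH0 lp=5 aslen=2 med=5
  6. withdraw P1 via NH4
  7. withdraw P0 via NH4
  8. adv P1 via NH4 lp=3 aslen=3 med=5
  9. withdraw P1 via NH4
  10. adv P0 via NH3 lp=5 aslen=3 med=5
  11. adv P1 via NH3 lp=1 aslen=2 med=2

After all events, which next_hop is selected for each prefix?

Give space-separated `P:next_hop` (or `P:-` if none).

Answer: P0:NH3 P1:NH0

Derivation:
Op 1: best P0=NH1 P1=-
Op 2: best P0=- P1=-
Op 3: best P0=NH4 P1=-
Op 4: best P0=NH4 P1=NH4
Op 5: best P0=NH4 P1=NH0
Op 6: best P0=NH4 P1=NH0
Op 7: best P0=- P1=NH0
Op 8: best P0=- P1=NH0
Op 9: best P0=- P1=NH0
Op 10: best P0=NH3 P1=NH0
Op 11: best P0=NH3 P1=NH0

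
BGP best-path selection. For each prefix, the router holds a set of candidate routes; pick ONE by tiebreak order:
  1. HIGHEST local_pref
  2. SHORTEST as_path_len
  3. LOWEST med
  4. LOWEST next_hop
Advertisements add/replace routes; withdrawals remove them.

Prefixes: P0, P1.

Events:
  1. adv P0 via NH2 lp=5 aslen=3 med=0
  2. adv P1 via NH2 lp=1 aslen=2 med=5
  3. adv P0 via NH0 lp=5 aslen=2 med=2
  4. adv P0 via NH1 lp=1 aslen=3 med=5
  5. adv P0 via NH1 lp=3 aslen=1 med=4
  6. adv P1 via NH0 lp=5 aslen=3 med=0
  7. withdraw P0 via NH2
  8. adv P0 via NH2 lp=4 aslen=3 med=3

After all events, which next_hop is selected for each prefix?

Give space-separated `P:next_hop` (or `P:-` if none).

Op 1: best P0=NH2 P1=-
Op 2: best P0=NH2 P1=NH2
Op 3: best P0=NH0 P1=NH2
Op 4: best P0=NH0 P1=NH2
Op 5: best P0=NH0 P1=NH2
Op 6: best P0=NH0 P1=NH0
Op 7: best P0=NH0 P1=NH0
Op 8: best P0=NH0 P1=NH0

Answer: P0:NH0 P1:NH0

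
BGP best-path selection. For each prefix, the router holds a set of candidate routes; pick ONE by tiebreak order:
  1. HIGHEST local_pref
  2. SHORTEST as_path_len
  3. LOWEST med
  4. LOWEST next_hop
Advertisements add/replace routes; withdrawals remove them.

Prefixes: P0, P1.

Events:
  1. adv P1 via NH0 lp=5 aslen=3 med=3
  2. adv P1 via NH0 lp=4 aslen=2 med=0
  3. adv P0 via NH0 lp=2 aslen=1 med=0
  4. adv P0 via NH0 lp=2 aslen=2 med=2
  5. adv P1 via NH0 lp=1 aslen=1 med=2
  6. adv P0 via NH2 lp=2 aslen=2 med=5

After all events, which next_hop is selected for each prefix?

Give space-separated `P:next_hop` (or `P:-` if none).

Op 1: best P0=- P1=NH0
Op 2: best P0=- P1=NH0
Op 3: best P0=NH0 P1=NH0
Op 4: best P0=NH0 P1=NH0
Op 5: best P0=NH0 P1=NH0
Op 6: best P0=NH0 P1=NH0

Answer: P0:NH0 P1:NH0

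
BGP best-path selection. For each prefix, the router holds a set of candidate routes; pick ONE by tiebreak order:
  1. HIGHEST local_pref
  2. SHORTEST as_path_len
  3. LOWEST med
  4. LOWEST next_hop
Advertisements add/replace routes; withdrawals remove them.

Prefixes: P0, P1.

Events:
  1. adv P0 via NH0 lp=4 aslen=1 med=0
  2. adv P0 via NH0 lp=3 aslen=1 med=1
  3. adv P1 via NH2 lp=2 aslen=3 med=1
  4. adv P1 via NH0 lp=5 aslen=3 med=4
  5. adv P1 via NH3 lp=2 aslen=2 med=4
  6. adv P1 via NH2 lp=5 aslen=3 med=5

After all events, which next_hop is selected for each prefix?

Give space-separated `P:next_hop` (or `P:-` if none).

Op 1: best P0=NH0 P1=-
Op 2: best P0=NH0 P1=-
Op 3: best P0=NH0 P1=NH2
Op 4: best P0=NH0 P1=NH0
Op 5: best P0=NH0 P1=NH0
Op 6: best P0=NH0 P1=NH0

Answer: P0:NH0 P1:NH0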